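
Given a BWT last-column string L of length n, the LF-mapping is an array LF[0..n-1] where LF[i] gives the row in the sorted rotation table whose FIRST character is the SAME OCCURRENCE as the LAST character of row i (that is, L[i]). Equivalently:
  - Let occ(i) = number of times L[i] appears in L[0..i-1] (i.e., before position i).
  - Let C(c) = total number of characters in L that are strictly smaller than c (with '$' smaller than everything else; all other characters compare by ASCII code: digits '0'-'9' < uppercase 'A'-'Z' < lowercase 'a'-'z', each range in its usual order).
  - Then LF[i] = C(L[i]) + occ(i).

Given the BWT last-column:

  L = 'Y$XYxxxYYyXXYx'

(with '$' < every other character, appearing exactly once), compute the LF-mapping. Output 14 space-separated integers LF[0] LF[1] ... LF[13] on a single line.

Answer: 4 0 1 5 9 10 11 6 7 13 2 3 8 12

Derivation:
Char counts: '$':1, 'X':3, 'Y':5, 'x':4, 'y':1
C (first-col start): C('$')=0, C('X')=1, C('Y')=4, C('x')=9, C('y')=13
L[0]='Y': occ=0, LF[0]=C('Y')+0=4+0=4
L[1]='$': occ=0, LF[1]=C('$')+0=0+0=0
L[2]='X': occ=0, LF[2]=C('X')+0=1+0=1
L[3]='Y': occ=1, LF[3]=C('Y')+1=4+1=5
L[4]='x': occ=0, LF[4]=C('x')+0=9+0=9
L[5]='x': occ=1, LF[5]=C('x')+1=9+1=10
L[6]='x': occ=2, LF[6]=C('x')+2=9+2=11
L[7]='Y': occ=2, LF[7]=C('Y')+2=4+2=6
L[8]='Y': occ=3, LF[8]=C('Y')+3=4+3=7
L[9]='y': occ=0, LF[9]=C('y')+0=13+0=13
L[10]='X': occ=1, LF[10]=C('X')+1=1+1=2
L[11]='X': occ=2, LF[11]=C('X')+2=1+2=3
L[12]='Y': occ=4, LF[12]=C('Y')+4=4+4=8
L[13]='x': occ=3, LF[13]=C('x')+3=9+3=12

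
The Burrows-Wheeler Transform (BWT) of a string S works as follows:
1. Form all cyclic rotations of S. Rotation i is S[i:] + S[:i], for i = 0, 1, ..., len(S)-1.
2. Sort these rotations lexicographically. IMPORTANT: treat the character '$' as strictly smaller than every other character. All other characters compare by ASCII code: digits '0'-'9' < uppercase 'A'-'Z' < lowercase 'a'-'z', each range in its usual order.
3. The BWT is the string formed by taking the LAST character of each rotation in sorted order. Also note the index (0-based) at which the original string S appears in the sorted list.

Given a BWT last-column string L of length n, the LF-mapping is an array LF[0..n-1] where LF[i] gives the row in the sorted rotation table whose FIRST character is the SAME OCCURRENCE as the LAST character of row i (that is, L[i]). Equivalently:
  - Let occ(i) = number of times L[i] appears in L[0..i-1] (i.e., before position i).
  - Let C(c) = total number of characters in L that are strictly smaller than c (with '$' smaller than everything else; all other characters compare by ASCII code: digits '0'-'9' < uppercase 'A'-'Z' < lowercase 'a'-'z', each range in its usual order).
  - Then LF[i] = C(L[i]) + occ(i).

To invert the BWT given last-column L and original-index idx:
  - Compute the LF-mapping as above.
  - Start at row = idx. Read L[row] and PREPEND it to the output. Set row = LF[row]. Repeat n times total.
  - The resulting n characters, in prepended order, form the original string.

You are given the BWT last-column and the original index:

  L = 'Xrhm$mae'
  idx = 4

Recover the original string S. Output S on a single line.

Answer: hammerX$

Derivation:
LF mapping: 1 7 4 5 0 6 2 3
Walk LF starting at row 4, prepending L[row]:
  step 1: row=4, L[4]='$', prepend. Next row=LF[4]=0
  step 2: row=0, L[0]='X', prepend. Next row=LF[0]=1
  step 3: row=1, L[1]='r', prepend. Next row=LF[1]=7
  step 4: row=7, L[7]='e', prepend. Next row=LF[7]=3
  step 5: row=3, L[3]='m', prepend. Next row=LF[3]=5
  step 6: row=5, L[5]='m', prepend. Next row=LF[5]=6
  step 7: row=6, L[6]='a', prepend. Next row=LF[6]=2
  step 8: row=2, L[2]='h', prepend. Next row=LF[2]=4
Reversed output: hammerX$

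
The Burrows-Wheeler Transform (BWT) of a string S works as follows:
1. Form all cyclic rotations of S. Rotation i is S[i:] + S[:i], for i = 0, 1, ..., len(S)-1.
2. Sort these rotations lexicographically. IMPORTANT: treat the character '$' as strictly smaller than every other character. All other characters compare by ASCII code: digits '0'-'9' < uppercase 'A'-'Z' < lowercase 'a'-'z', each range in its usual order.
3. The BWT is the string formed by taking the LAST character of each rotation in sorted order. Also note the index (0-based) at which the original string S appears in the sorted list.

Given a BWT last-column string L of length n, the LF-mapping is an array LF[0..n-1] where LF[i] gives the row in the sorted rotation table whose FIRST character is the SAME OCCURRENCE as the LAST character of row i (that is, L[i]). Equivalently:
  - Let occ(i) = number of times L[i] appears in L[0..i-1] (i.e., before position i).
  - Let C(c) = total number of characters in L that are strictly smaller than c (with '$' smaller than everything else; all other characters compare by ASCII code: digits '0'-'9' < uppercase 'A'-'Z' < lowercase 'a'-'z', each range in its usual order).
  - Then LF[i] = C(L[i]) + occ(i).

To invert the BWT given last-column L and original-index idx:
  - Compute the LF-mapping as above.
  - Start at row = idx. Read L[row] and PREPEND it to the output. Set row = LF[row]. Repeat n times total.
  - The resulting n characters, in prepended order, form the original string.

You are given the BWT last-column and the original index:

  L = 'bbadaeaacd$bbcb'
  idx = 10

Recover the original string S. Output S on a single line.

LF mapping: 5 6 1 12 2 14 3 4 10 13 0 7 8 11 9
Walk LF starting at row 10, prepending L[row]:
  step 1: row=10, L[10]='$', prepend. Next row=LF[10]=0
  step 2: row=0, L[0]='b', prepend. Next row=LF[0]=5
  step 3: row=5, L[5]='e', prepend. Next row=LF[5]=14
  step 4: row=14, L[14]='b', prepend. Next row=LF[14]=9
  step 5: row=9, L[9]='d', prepend. Next row=LF[9]=13
  step 6: row=13, L[13]='c', prepend. Next row=LF[13]=11
  step 7: row=11, L[11]='b', prepend. Next row=LF[11]=7
  step 8: row=7, L[7]='a', prepend. Next row=LF[7]=4
  step 9: row=4, L[4]='a', prepend. Next row=LF[4]=2
  step 10: row=2, L[2]='a', prepend. Next row=LF[2]=1
  step 11: row=1, L[1]='b', prepend. Next row=LF[1]=6
  step 12: row=6, L[6]='a', prepend. Next row=LF[6]=3
  step 13: row=3, L[3]='d', prepend. Next row=LF[3]=12
  step 14: row=12, L[12]='b', prepend. Next row=LF[12]=8
  step 15: row=8, L[8]='c', prepend. Next row=LF[8]=10
Reversed output: cbdabaaabcdbeb$

Answer: cbdabaaabcdbeb$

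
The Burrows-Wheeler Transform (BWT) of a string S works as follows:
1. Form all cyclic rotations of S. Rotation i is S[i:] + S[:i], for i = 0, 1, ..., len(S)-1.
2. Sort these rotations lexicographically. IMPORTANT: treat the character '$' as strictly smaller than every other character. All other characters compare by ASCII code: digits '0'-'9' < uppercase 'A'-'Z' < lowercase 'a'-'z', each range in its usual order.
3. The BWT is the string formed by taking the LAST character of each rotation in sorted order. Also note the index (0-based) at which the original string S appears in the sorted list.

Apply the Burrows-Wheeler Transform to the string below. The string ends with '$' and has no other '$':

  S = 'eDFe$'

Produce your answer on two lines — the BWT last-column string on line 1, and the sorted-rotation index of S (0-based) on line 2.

Answer: eeDF$
4

Derivation:
All 5 rotations (rotation i = S[i:]+S[:i]):
  rot[0] = eDFe$
  rot[1] = DFe$e
  rot[2] = Fe$eD
  rot[3] = e$eDF
  rot[4] = $eDFe
Sorted (with $ < everything):
  sorted[0] = $eDFe  (last char: 'e')
  sorted[1] = DFe$e  (last char: 'e')
  sorted[2] = Fe$eD  (last char: 'D')
  sorted[3] = e$eDF  (last char: 'F')
  sorted[4] = eDFe$  (last char: '$')
Last column: eeDF$
Original string S is at sorted index 4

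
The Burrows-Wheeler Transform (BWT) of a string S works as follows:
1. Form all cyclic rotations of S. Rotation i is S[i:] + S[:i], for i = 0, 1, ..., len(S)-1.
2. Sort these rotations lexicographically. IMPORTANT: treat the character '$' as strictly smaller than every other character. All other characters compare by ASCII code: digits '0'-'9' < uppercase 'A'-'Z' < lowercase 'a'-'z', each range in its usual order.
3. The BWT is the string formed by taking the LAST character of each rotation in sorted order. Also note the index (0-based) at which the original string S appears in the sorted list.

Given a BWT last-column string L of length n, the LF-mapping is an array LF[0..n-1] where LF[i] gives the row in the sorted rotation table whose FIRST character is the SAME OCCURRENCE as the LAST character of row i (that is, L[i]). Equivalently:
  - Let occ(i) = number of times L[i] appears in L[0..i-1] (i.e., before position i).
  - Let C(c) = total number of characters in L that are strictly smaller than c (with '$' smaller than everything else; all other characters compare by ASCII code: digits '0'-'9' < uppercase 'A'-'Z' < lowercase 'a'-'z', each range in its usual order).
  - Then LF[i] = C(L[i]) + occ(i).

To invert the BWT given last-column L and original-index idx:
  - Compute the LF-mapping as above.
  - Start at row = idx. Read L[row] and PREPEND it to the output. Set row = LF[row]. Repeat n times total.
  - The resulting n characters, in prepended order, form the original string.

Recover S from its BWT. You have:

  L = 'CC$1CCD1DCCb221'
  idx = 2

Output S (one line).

LF mapping: 6 7 0 1 8 9 12 2 13 10 11 14 4 5 3
Walk LF starting at row 2, prepending L[row]:
  step 1: row=2, L[2]='$', prepend. Next row=LF[2]=0
  step 2: row=0, L[0]='C', prepend. Next row=LF[0]=6
  step 3: row=6, L[6]='D', prepend. Next row=LF[6]=12
  step 4: row=12, L[12]='2', prepend. Next row=LF[12]=4
  step 5: row=4, L[4]='C', prepend. Next row=LF[4]=8
  step 6: row=8, L[8]='D', prepend. Next row=LF[8]=13
  step 7: row=13, L[13]='2', prepend. Next row=LF[13]=5
  step 8: row=5, L[5]='C', prepend. Next row=LF[5]=9
  step 9: row=9, L[9]='C', prepend. Next row=LF[9]=10
  step 10: row=10, L[10]='C', prepend. Next row=LF[10]=11
  step 11: row=11, L[11]='b', prepend. Next row=LF[11]=14
  step 12: row=14, L[14]='1', prepend. Next row=LF[14]=3
  step 13: row=3, L[3]='1', prepend. Next row=LF[3]=1
  step 14: row=1, L[1]='C', prepend. Next row=LF[1]=7
  step 15: row=7, L[7]='1', prepend. Next row=LF[7]=2
Reversed output: 1C11bCCC2DC2DC$

Answer: 1C11bCCC2DC2DC$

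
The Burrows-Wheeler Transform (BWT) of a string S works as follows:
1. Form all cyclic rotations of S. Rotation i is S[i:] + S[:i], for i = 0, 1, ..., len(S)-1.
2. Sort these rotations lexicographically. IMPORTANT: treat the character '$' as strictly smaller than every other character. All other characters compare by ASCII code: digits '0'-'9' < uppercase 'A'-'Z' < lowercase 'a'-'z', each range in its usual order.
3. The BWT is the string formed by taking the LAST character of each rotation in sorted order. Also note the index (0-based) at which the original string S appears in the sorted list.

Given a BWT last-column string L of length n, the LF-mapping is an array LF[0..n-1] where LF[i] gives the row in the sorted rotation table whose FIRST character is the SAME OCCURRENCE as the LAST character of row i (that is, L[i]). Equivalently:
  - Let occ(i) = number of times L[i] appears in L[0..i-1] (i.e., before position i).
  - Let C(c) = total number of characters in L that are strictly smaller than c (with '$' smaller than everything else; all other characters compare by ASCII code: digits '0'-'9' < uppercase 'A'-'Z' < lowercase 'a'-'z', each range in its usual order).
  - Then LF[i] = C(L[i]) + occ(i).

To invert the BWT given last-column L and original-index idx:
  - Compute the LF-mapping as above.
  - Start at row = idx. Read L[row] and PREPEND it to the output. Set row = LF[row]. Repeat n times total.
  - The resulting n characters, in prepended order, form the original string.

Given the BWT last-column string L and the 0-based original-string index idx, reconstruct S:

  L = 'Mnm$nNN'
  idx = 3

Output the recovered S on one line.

LF mapping: 1 5 4 0 6 2 3
Walk LF starting at row 3, prepending L[row]:
  step 1: row=3, L[3]='$', prepend. Next row=LF[3]=0
  step 2: row=0, L[0]='M', prepend. Next row=LF[0]=1
  step 3: row=1, L[1]='n', prepend. Next row=LF[1]=5
  step 4: row=5, L[5]='N', prepend. Next row=LF[5]=2
  step 5: row=2, L[2]='m', prepend. Next row=LF[2]=4
  step 6: row=4, L[4]='n', prepend. Next row=LF[4]=6
  step 7: row=6, L[6]='N', prepend. Next row=LF[6]=3
Reversed output: NnmNnM$

Answer: NnmNnM$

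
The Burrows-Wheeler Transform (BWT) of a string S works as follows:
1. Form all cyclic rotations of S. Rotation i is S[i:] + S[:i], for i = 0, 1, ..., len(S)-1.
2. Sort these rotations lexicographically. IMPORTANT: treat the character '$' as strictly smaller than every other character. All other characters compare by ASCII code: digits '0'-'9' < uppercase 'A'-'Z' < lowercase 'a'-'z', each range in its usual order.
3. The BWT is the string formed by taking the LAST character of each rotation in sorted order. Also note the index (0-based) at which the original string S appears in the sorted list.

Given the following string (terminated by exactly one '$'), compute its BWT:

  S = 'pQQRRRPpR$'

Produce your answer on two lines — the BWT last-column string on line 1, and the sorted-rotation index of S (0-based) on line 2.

Answer: RRpQpRRQ$P
8

Derivation:
All 10 rotations (rotation i = S[i:]+S[:i]):
  rot[0] = pQQRRRPpR$
  rot[1] = QQRRRPpR$p
  rot[2] = QRRRPpR$pQ
  rot[3] = RRRPpR$pQQ
  rot[4] = RRPpR$pQQR
  rot[5] = RPpR$pQQRR
  rot[6] = PpR$pQQRRR
  rot[7] = pR$pQQRRRP
  rot[8] = R$pQQRRRPp
  rot[9] = $pQQRRRPpR
Sorted (with $ < everything):
  sorted[0] = $pQQRRRPpR  (last char: 'R')
  sorted[1] = PpR$pQQRRR  (last char: 'R')
  sorted[2] = QQRRRPpR$p  (last char: 'p')
  sorted[3] = QRRRPpR$pQ  (last char: 'Q')
  sorted[4] = R$pQQRRRPp  (last char: 'p')
  sorted[5] = RPpR$pQQRR  (last char: 'R')
  sorted[6] = RRPpR$pQQR  (last char: 'R')
  sorted[7] = RRRPpR$pQQ  (last char: 'Q')
  sorted[8] = pQQRRRPpR$  (last char: '$')
  sorted[9] = pR$pQQRRRP  (last char: 'P')
Last column: RRpQpRRQ$P
Original string S is at sorted index 8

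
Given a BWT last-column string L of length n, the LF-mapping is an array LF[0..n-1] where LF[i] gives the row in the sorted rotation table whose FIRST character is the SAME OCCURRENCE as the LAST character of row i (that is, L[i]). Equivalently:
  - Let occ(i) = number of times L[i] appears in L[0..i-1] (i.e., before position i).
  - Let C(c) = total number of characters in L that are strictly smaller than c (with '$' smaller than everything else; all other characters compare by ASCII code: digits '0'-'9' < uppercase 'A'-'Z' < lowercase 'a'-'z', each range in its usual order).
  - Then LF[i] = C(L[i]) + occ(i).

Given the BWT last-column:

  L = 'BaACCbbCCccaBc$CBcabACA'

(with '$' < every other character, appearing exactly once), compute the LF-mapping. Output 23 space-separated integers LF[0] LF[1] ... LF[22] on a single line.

Char counts: '$':1, 'A':3, 'B':3, 'C':6, 'a':3, 'b':3, 'c':4
C (first-col start): C('$')=0, C('A')=1, C('B')=4, C('C')=7, C('a')=13, C('b')=16, C('c')=19
L[0]='B': occ=0, LF[0]=C('B')+0=4+0=4
L[1]='a': occ=0, LF[1]=C('a')+0=13+0=13
L[2]='A': occ=0, LF[2]=C('A')+0=1+0=1
L[3]='C': occ=0, LF[3]=C('C')+0=7+0=7
L[4]='C': occ=1, LF[4]=C('C')+1=7+1=8
L[5]='b': occ=0, LF[5]=C('b')+0=16+0=16
L[6]='b': occ=1, LF[6]=C('b')+1=16+1=17
L[7]='C': occ=2, LF[7]=C('C')+2=7+2=9
L[8]='C': occ=3, LF[8]=C('C')+3=7+3=10
L[9]='c': occ=0, LF[9]=C('c')+0=19+0=19
L[10]='c': occ=1, LF[10]=C('c')+1=19+1=20
L[11]='a': occ=1, LF[11]=C('a')+1=13+1=14
L[12]='B': occ=1, LF[12]=C('B')+1=4+1=5
L[13]='c': occ=2, LF[13]=C('c')+2=19+2=21
L[14]='$': occ=0, LF[14]=C('$')+0=0+0=0
L[15]='C': occ=4, LF[15]=C('C')+4=7+4=11
L[16]='B': occ=2, LF[16]=C('B')+2=4+2=6
L[17]='c': occ=3, LF[17]=C('c')+3=19+3=22
L[18]='a': occ=2, LF[18]=C('a')+2=13+2=15
L[19]='b': occ=2, LF[19]=C('b')+2=16+2=18
L[20]='A': occ=1, LF[20]=C('A')+1=1+1=2
L[21]='C': occ=5, LF[21]=C('C')+5=7+5=12
L[22]='A': occ=2, LF[22]=C('A')+2=1+2=3

Answer: 4 13 1 7 8 16 17 9 10 19 20 14 5 21 0 11 6 22 15 18 2 12 3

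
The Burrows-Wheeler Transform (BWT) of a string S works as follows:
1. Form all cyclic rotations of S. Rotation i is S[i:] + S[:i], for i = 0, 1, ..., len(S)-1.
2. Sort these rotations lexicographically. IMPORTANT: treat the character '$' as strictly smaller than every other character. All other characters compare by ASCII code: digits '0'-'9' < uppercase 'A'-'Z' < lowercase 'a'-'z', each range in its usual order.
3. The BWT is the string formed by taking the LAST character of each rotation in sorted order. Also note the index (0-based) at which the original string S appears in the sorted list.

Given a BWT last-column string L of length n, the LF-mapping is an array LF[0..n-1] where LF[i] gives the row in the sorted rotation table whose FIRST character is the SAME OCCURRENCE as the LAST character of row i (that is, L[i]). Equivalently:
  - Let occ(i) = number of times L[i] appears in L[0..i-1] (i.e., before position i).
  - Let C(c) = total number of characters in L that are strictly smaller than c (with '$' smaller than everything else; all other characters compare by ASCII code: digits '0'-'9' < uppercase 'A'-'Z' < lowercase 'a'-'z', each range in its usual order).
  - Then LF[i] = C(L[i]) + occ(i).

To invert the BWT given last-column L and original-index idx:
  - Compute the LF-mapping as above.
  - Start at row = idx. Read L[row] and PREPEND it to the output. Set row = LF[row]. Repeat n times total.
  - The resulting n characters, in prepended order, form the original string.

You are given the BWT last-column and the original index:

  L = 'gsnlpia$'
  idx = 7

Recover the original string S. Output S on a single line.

Answer: sapling$

Derivation:
LF mapping: 2 7 5 4 6 3 1 0
Walk LF starting at row 7, prepending L[row]:
  step 1: row=7, L[7]='$', prepend. Next row=LF[7]=0
  step 2: row=0, L[0]='g', prepend. Next row=LF[0]=2
  step 3: row=2, L[2]='n', prepend. Next row=LF[2]=5
  step 4: row=5, L[5]='i', prepend. Next row=LF[5]=3
  step 5: row=3, L[3]='l', prepend. Next row=LF[3]=4
  step 6: row=4, L[4]='p', prepend. Next row=LF[4]=6
  step 7: row=6, L[6]='a', prepend. Next row=LF[6]=1
  step 8: row=1, L[1]='s', prepend. Next row=LF[1]=7
Reversed output: sapling$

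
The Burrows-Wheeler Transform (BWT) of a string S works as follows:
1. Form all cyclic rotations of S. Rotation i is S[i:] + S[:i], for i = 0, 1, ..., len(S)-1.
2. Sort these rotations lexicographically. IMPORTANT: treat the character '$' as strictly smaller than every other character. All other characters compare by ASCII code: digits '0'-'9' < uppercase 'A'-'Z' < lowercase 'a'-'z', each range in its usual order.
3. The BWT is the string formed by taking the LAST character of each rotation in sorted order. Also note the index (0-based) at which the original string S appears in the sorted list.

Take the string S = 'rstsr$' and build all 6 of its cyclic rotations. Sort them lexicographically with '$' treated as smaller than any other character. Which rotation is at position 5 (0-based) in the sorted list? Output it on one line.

All 6 rotations (rotation i = S[i:]+S[:i]):
  rot[0] = rstsr$
  rot[1] = stsr$r
  rot[2] = tsr$rs
  rot[3] = sr$rst
  rot[4] = r$rsts
  rot[5] = $rstsr
Sorted (with $ < everything):
  sorted[0] = $rstsr
  sorted[1] = r$rsts
  sorted[2] = rstsr$
  sorted[3] = sr$rst
  sorted[4] = stsr$r
  sorted[5] = tsr$rs
sorted[5] = tsr$rs

Answer: tsr$rs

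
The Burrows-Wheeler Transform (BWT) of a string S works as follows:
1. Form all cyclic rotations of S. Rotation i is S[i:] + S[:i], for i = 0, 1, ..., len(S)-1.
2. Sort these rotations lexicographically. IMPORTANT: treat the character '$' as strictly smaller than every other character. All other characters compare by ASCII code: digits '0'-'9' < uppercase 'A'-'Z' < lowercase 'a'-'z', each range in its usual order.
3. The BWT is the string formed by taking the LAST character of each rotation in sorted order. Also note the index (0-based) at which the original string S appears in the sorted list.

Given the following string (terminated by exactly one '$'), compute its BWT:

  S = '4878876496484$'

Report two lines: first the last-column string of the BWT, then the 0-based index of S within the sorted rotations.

Answer: 486$6978848474
3

Derivation:
All 14 rotations (rotation i = S[i:]+S[:i]):
  rot[0] = 4878876496484$
  rot[1] = 878876496484$4
  rot[2] = 78876496484$48
  rot[3] = 8876496484$487
  rot[4] = 876496484$4878
  rot[5] = 76496484$48788
  rot[6] = 6496484$487887
  rot[7] = 496484$4878876
  rot[8] = 96484$48788764
  rot[9] = 6484$487887649
  rot[10] = 484$4878876496
  rot[11] = 84$48788764964
  rot[12] = 4$487887649648
  rot[13] = $4878876496484
Sorted (with $ < everything):
  sorted[0] = $4878876496484  (last char: '4')
  sorted[1] = 4$487887649648  (last char: '8')
  sorted[2] = 484$4878876496  (last char: '6')
  sorted[3] = 4878876496484$  (last char: '$')
  sorted[4] = 496484$4878876  (last char: '6')
  sorted[5] = 6484$487887649  (last char: '9')
  sorted[6] = 6496484$487887  (last char: '7')
  sorted[7] = 76496484$48788  (last char: '8')
  sorted[8] = 78876496484$48  (last char: '8')
  sorted[9] = 84$48788764964  (last char: '4')
  sorted[10] = 876496484$4878  (last char: '8')
  sorted[11] = 878876496484$4  (last char: '4')
  sorted[12] = 8876496484$487  (last char: '7')
  sorted[13] = 96484$48788764  (last char: '4')
Last column: 486$6978848474
Original string S is at sorted index 3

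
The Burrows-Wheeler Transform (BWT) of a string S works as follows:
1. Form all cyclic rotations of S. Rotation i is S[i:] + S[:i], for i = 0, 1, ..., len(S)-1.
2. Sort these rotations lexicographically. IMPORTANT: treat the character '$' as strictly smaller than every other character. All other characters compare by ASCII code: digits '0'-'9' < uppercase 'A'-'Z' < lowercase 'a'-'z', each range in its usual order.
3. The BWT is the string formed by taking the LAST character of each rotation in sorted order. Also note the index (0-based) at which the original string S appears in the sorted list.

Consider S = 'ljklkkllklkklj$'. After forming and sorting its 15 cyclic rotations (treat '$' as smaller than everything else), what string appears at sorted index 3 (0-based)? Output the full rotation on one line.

Answer: kklj$ljklkkllkl

Derivation:
All 15 rotations (rotation i = S[i:]+S[:i]):
  rot[0] = ljklkkllklkklj$
  rot[1] = jklkkllklkklj$l
  rot[2] = klkkllklkklj$lj
  rot[3] = lkkllklkklj$ljk
  rot[4] = kkllklkklj$ljkl
  rot[5] = kllklkklj$ljklk
  rot[6] = llklkklj$ljklkk
  rot[7] = lklkklj$ljklkkl
  rot[8] = klkklj$ljklkkll
  rot[9] = lkklj$ljklkkllk
  rot[10] = kklj$ljklkkllkl
  rot[11] = klj$ljklkkllklk
  rot[12] = lj$ljklkkllklkk
  rot[13] = j$ljklkkllklkkl
  rot[14] = $ljklkkllklkklj
Sorted (with $ < everything):
  sorted[0] = $ljklkkllklkklj
  sorted[1] = j$ljklkkllklkkl
  sorted[2] = jklkkllklkklj$l
  sorted[3] = kklj$ljklkkllkl
  sorted[4] = kkllklkklj$ljkl
  sorted[5] = klj$ljklkkllklk
  sorted[6] = klkklj$ljklkkll
  sorted[7] = klkkllklkklj$lj
  sorted[8] = kllklkklj$ljklk
  sorted[9] = lj$ljklkkllklkk
  sorted[10] = ljklkkllklkklj$
  sorted[11] = lkklj$ljklkkllk
  sorted[12] = lkkllklkklj$ljk
  sorted[13] = lklkklj$ljklkkl
  sorted[14] = llklkklj$ljklkk
sorted[3] = kklj$ljklkkllkl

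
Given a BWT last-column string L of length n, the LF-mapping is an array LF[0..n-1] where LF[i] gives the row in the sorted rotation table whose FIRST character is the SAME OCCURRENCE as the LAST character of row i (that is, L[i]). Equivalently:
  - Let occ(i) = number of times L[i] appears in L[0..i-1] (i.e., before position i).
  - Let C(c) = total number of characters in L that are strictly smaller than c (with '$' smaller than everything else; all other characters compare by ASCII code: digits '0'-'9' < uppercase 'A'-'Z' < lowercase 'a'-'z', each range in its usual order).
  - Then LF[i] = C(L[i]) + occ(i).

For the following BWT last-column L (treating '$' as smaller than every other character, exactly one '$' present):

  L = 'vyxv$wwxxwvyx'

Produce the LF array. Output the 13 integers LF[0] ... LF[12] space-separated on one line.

Answer: 1 11 7 2 0 4 5 8 9 6 3 12 10

Derivation:
Char counts: '$':1, 'v':3, 'w':3, 'x':4, 'y':2
C (first-col start): C('$')=0, C('v')=1, C('w')=4, C('x')=7, C('y')=11
L[0]='v': occ=0, LF[0]=C('v')+0=1+0=1
L[1]='y': occ=0, LF[1]=C('y')+0=11+0=11
L[2]='x': occ=0, LF[2]=C('x')+0=7+0=7
L[3]='v': occ=1, LF[3]=C('v')+1=1+1=2
L[4]='$': occ=0, LF[4]=C('$')+0=0+0=0
L[5]='w': occ=0, LF[5]=C('w')+0=4+0=4
L[6]='w': occ=1, LF[6]=C('w')+1=4+1=5
L[7]='x': occ=1, LF[7]=C('x')+1=7+1=8
L[8]='x': occ=2, LF[8]=C('x')+2=7+2=9
L[9]='w': occ=2, LF[9]=C('w')+2=4+2=6
L[10]='v': occ=2, LF[10]=C('v')+2=1+2=3
L[11]='y': occ=1, LF[11]=C('y')+1=11+1=12
L[12]='x': occ=3, LF[12]=C('x')+3=7+3=10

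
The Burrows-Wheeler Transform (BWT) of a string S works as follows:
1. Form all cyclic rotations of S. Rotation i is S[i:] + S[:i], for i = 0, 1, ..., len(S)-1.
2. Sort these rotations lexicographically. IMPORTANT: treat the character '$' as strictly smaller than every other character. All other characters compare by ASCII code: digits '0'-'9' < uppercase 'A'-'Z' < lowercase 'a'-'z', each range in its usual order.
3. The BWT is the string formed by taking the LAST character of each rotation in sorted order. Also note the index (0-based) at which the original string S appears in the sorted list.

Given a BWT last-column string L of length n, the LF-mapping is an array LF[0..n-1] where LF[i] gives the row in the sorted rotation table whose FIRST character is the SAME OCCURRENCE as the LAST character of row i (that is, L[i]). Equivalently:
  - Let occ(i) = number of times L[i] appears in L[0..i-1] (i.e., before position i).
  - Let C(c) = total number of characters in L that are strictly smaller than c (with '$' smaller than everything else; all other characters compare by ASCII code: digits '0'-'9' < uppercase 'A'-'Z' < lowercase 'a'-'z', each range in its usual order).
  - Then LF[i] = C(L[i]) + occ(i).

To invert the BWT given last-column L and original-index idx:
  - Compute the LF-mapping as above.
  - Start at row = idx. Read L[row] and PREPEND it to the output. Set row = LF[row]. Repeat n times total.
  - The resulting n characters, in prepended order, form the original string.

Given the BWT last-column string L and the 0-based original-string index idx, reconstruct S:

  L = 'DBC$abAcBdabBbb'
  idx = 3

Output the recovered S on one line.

LF mapping: 6 2 5 0 7 9 1 13 3 14 8 10 4 11 12
Walk LF starting at row 3, prepending L[row]:
  step 1: row=3, L[3]='$', prepend. Next row=LF[3]=0
  step 2: row=0, L[0]='D', prepend. Next row=LF[0]=6
  step 3: row=6, L[6]='A', prepend. Next row=LF[6]=1
  step 4: row=1, L[1]='B', prepend. Next row=LF[1]=2
  step 5: row=2, L[2]='C', prepend. Next row=LF[2]=5
  step 6: row=5, L[5]='b', prepend. Next row=LF[5]=9
  step 7: row=9, L[9]='d', prepend. Next row=LF[9]=14
  step 8: row=14, L[14]='b', prepend. Next row=LF[14]=12
  step 9: row=12, L[12]='B', prepend. Next row=LF[12]=4
  step 10: row=4, L[4]='a', prepend. Next row=LF[4]=7
  step 11: row=7, L[7]='c', prepend. Next row=LF[7]=13
  step 12: row=13, L[13]='b', prepend. Next row=LF[13]=11
  step 13: row=11, L[11]='b', prepend. Next row=LF[11]=10
  step 14: row=10, L[10]='a', prepend. Next row=LF[10]=8
  step 15: row=8, L[8]='B', prepend. Next row=LF[8]=3
Reversed output: BabbcaBbdbCBAD$

Answer: BabbcaBbdbCBAD$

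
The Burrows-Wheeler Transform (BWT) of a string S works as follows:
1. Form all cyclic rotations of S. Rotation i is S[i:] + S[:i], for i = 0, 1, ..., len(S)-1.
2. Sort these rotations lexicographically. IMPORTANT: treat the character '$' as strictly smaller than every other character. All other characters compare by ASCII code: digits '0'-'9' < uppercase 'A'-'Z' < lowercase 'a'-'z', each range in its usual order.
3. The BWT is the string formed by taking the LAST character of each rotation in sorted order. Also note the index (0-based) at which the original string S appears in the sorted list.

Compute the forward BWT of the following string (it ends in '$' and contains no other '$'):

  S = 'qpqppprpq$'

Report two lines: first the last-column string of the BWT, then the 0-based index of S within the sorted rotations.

Answer: qqprqppp$p
8

Derivation:
All 10 rotations (rotation i = S[i:]+S[:i]):
  rot[0] = qpqppprpq$
  rot[1] = pqppprpq$q
  rot[2] = qppprpq$qp
  rot[3] = ppprpq$qpq
  rot[4] = pprpq$qpqp
  rot[5] = prpq$qpqpp
  rot[6] = rpq$qpqppp
  rot[7] = pq$qpqpppr
  rot[8] = q$qpqppprp
  rot[9] = $qpqppprpq
Sorted (with $ < everything):
  sorted[0] = $qpqppprpq  (last char: 'q')
  sorted[1] = ppprpq$qpq  (last char: 'q')
  sorted[2] = pprpq$qpqp  (last char: 'p')
  sorted[3] = pq$qpqpppr  (last char: 'r')
  sorted[4] = pqppprpq$q  (last char: 'q')
  sorted[5] = prpq$qpqpp  (last char: 'p')
  sorted[6] = q$qpqppprp  (last char: 'p')
  sorted[7] = qppprpq$qp  (last char: 'p')
  sorted[8] = qpqppprpq$  (last char: '$')
  sorted[9] = rpq$qpqppp  (last char: 'p')
Last column: qqprqppp$p
Original string S is at sorted index 8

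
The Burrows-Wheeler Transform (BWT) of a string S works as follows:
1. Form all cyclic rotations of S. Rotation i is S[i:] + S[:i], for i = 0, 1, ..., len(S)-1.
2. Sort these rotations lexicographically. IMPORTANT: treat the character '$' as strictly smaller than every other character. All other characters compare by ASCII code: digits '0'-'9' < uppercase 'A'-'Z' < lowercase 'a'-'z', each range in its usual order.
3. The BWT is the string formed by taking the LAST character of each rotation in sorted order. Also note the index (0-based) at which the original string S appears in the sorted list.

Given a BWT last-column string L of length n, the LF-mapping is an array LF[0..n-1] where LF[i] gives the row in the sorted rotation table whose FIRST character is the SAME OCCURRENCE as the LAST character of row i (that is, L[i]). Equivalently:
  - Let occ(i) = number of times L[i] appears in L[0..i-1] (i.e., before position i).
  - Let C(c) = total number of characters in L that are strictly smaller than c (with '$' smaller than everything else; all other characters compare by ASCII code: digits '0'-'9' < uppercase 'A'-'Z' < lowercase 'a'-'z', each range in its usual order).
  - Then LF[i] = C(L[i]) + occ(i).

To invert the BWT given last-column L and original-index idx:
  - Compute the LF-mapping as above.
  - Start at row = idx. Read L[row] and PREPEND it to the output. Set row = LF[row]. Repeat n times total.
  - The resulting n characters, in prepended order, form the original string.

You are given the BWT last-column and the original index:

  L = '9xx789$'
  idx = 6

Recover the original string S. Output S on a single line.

LF mapping: 3 5 6 1 2 4 0
Walk LF starting at row 6, prepending L[row]:
  step 1: row=6, L[6]='$', prepend. Next row=LF[6]=0
  step 2: row=0, L[0]='9', prepend. Next row=LF[0]=3
  step 3: row=3, L[3]='7', prepend. Next row=LF[3]=1
  step 4: row=1, L[1]='x', prepend. Next row=LF[1]=5
  step 5: row=5, L[5]='9', prepend. Next row=LF[5]=4
  step 6: row=4, L[4]='8', prepend. Next row=LF[4]=2
  step 7: row=2, L[2]='x', prepend. Next row=LF[2]=6
Reversed output: x89x79$

Answer: x89x79$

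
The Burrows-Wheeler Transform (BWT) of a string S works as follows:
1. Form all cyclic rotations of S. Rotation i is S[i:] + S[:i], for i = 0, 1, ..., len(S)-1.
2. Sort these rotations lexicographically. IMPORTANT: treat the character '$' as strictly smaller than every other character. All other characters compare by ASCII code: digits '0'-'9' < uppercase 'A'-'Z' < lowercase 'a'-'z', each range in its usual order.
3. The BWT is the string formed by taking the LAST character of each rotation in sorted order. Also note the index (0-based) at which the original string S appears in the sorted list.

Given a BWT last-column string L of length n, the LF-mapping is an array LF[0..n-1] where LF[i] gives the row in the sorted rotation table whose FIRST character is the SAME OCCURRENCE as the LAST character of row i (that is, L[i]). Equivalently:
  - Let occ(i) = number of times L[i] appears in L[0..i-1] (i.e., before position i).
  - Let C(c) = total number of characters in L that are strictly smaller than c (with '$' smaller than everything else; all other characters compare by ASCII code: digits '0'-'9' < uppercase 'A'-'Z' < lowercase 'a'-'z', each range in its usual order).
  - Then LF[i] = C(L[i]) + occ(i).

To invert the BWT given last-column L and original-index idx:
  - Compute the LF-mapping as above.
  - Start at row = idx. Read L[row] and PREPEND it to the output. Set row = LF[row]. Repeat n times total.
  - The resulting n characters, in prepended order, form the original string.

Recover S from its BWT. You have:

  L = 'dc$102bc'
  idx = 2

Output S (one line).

LF mapping: 7 5 0 2 1 3 4 6
Walk LF starting at row 2, prepending L[row]:
  step 1: row=2, L[2]='$', prepend. Next row=LF[2]=0
  step 2: row=0, L[0]='d', prepend. Next row=LF[0]=7
  step 3: row=7, L[7]='c', prepend. Next row=LF[7]=6
  step 4: row=6, L[6]='b', prepend. Next row=LF[6]=4
  step 5: row=4, L[4]='0', prepend. Next row=LF[4]=1
  step 6: row=1, L[1]='c', prepend. Next row=LF[1]=5
  step 7: row=5, L[5]='2', prepend. Next row=LF[5]=3
  step 8: row=3, L[3]='1', prepend. Next row=LF[3]=2
Reversed output: 12c0bcd$

Answer: 12c0bcd$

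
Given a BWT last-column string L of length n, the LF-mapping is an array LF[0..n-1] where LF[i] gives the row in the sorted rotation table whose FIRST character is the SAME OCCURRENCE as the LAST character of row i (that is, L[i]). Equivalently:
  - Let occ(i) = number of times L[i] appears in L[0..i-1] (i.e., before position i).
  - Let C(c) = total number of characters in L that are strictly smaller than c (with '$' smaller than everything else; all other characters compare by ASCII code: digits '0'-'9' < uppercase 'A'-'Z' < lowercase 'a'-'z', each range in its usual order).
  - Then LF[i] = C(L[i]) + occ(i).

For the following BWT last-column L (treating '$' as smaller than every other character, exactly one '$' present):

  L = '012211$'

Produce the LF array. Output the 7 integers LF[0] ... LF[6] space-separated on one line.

Answer: 1 2 5 6 3 4 0

Derivation:
Char counts: '$':1, '0':1, '1':3, '2':2
C (first-col start): C('$')=0, C('0')=1, C('1')=2, C('2')=5
L[0]='0': occ=0, LF[0]=C('0')+0=1+0=1
L[1]='1': occ=0, LF[1]=C('1')+0=2+0=2
L[2]='2': occ=0, LF[2]=C('2')+0=5+0=5
L[3]='2': occ=1, LF[3]=C('2')+1=5+1=6
L[4]='1': occ=1, LF[4]=C('1')+1=2+1=3
L[5]='1': occ=2, LF[5]=C('1')+2=2+2=4
L[6]='$': occ=0, LF[6]=C('$')+0=0+0=0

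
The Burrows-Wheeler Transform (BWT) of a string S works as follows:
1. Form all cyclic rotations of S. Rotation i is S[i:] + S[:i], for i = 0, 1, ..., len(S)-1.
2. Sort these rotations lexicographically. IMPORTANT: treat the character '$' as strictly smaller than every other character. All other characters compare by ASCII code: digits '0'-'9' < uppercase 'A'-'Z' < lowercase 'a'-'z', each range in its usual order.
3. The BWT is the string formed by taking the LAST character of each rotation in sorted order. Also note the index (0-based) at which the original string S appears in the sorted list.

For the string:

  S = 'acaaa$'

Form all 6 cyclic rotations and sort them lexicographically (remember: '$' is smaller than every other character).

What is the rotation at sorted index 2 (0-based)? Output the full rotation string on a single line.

Answer: aa$aca

Derivation:
All 6 rotations (rotation i = S[i:]+S[:i]):
  rot[0] = acaaa$
  rot[1] = caaa$a
  rot[2] = aaa$ac
  rot[3] = aa$aca
  rot[4] = a$acaa
  rot[5] = $acaaa
Sorted (with $ < everything):
  sorted[0] = $acaaa
  sorted[1] = a$acaa
  sorted[2] = aa$aca
  sorted[3] = aaa$ac
  sorted[4] = acaaa$
  sorted[5] = caaa$a
sorted[2] = aa$aca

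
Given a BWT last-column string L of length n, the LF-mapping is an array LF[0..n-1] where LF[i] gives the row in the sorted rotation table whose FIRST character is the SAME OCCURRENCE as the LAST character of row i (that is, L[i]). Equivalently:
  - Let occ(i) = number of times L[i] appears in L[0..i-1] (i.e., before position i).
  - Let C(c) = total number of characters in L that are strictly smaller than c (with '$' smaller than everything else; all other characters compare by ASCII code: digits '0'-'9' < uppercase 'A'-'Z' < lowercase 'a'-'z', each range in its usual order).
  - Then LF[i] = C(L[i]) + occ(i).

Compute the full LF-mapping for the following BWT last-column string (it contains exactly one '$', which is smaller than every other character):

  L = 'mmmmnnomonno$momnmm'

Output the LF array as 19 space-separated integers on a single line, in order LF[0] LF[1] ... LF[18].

Answer: 1 2 3 4 10 11 15 5 16 12 13 17 0 6 18 7 14 8 9

Derivation:
Char counts: '$':1, 'm':9, 'n':5, 'o':4
C (first-col start): C('$')=0, C('m')=1, C('n')=10, C('o')=15
L[0]='m': occ=0, LF[0]=C('m')+0=1+0=1
L[1]='m': occ=1, LF[1]=C('m')+1=1+1=2
L[2]='m': occ=2, LF[2]=C('m')+2=1+2=3
L[3]='m': occ=3, LF[3]=C('m')+3=1+3=4
L[4]='n': occ=0, LF[4]=C('n')+0=10+0=10
L[5]='n': occ=1, LF[5]=C('n')+1=10+1=11
L[6]='o': occ=0, LF[6]=C('o')+0=15+0=15
L[7]='m': occ=4, LF[7]=C('m')+4=1+4=5
L[8]='o': occ=1, LF[8]=C('o')+1=15+1=16
L[9]='n': occ=2, LF[9]=C('n')+2=10+2=12
L[10]='n': occ=3, LF[10]=C('n')+3=10+3=13
L[11]='o': occ=2, LF[11]=C('o')+2=15+2=17
L[12]='$': occ=0, LF[12]=C('$')+0=0+0=0
L[13]='m': occ=5, LF[13]=C('m')+5=1+5=6
L[14]='o': occ=3, LF[14]=C('o')+3=15+3=18
L[15]='m': occ=6, LF[15]=C('m')+6=1+6=7
L[16]='n': occ=4, LF[16]=C('n')+4=10+4=14
L[17]='m': occ=7, LF[17]=C('m')+7=1+7=8
L[18]='m': occ=8, LF[18]=C('m')+8=1+8=9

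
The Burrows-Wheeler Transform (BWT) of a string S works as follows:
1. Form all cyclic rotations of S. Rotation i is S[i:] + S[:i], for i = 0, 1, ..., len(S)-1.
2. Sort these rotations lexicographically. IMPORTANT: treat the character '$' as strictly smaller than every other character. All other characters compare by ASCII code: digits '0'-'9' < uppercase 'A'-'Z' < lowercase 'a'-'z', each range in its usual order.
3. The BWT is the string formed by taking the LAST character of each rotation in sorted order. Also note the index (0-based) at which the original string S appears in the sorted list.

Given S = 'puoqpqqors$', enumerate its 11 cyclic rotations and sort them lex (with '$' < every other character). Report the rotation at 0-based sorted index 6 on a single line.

Answer: qpqqors$puo

Derivation:
All 11 rotations (rotation i = S[i:]+S[:i]):
  rot[0] = puoqpqqors$
  rot[1] = uoqpqqors$p
  rot[2] = oqpqqors$pu
  rot[3] = qpqqors$puo
  rot[4] = pqqors$puoq
  rot[5] = qqors$puoqp
  rot[6] = qors$puoqpq
  rot[7] = ors$puoqpqq
  rot[8] = rs$puoqpqqo
  rot[9] = s$puoqpqqor
  rot[10] = $puoqpqqors
Sorted (with $ < everything):
  sorted[0] = $puoqpqqors
  sorted[1] = oqpqqors$pu
  sorted[2] = ors$puoqpqq
  sorted[3] = pqqors$puoq
  sorted[4] = puoqpqqors$
  sorted[5] = qors$puoqpq
  sorted[6] = qpqqors$puo
  sorted[7] = qqors$puoqp
  sorted[8] = rs$puoqpqqo
  sorted[9] = s$puoqpqqor
  sorted[10] = uoqpqqors$p
sorted[6] = qpqqors$puo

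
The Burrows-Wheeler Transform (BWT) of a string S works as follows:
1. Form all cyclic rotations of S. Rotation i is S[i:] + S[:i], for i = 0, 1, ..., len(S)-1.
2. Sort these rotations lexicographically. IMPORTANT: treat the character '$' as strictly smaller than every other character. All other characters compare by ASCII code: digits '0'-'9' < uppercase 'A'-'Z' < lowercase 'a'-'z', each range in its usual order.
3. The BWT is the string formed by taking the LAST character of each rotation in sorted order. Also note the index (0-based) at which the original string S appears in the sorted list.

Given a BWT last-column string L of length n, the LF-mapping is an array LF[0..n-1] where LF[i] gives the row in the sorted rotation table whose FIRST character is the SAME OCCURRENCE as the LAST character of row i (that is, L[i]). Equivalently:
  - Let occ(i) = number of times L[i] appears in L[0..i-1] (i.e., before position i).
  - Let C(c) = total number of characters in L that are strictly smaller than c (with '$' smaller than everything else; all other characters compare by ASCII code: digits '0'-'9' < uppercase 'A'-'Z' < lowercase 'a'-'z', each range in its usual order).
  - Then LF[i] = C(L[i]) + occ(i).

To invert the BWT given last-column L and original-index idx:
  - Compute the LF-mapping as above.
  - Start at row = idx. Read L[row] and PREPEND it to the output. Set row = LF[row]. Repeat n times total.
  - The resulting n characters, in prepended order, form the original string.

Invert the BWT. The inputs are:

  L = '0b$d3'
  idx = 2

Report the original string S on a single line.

LF mapping: 1 3 0 4 2
Walk LF starting at row 2, prepending L[row]:
  step 1: row=2, L[2]='$', prepend. Next row=LF[2]=0
  step 2: row=0, L[0]='0', prepend. Next row=LF[0]=1
  step 3: row=1, L[1]='b', prepend. Next row=LF[1]=3
  step 4: row=3, L[3]='d', prepend. Next row=LF[3]=4
  step 5: row=4, L[4]='3', prepend. Next row=LF[4]=2
Reversed output: 3db0$

Answer: 3db0$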